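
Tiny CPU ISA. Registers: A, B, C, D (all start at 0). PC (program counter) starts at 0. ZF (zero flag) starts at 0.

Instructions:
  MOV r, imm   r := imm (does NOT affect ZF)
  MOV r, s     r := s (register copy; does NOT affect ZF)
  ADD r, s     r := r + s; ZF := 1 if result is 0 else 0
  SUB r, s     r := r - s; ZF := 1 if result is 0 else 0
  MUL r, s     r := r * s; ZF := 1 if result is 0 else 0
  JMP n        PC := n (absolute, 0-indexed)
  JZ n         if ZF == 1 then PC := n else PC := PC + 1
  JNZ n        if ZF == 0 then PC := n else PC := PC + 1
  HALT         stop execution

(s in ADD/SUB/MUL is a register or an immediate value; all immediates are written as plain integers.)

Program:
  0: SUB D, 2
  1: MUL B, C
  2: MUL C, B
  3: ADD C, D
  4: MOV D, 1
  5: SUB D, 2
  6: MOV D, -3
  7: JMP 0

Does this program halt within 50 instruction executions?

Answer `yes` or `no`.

Answer: no

Derivation:
Step 1: PC=0 exec 'SUB D, 2'. After: A=0 B=0 C=0 D=-2 ZF=0 PC=1
Step 2: PC=1 exec 'MUL B, C'. After: A=0 B=0 C=0 D=-2 ZF=1 PC=2
Step 3: PC=2 exec 'MUL C, B'. After: A=0 B=0 C=0 D=-2 ZF=1 PC=3
Step 4: PC=3 exec 'ADD C, D'. After: A=0 B=0 C=-2 D=-2 ZF=0 PC=4
Step 5: PC=4 exec 'MOV D, 1'. After: A=0 B=0 C=-2 D=1 ZF=0 PC=5
Step 6: PC=5 exec 'SUB D, 2'. After: A=0 B=0 C=-2 D=-1 ZF=0 PC=6
Step 7: PC=6 exec 'MOV D, -3'. After: A=0 B=0 C=-2 D=-3 ZF=0 PC=7
Step 8: PC=7 exec 'JMP 0'. After: A=0 B=0 C=-2 D=-3 ZF=0 PC=0
Step 9: PC=0 exec 'SUB D, 2'. After: A=0 B=0 C=-2 D=-5 ZF=0 PC=1
Step 10: PC=1 exec 'MUL B, C'. After: A=0 B=0 C=-2 D=-5 ZF=1 PC=2
Step 11: PC=2 exec 'MUL C, B'. After: A=0 B=0 C=0 D=-5 ZF=1 PC=3
Step 12: PC=3 exec 'ADD C, D'. After: A=0 B=0 C=-5 D=-5 ZF=0 PC=4
Step 13: PC=4 exec 'MOV D, 1'. After: A=0 B=0 C=-5 D=1 ZF=0 PC=5
Step 14: PC=5 exec 'SUB D, 2'. After: A=0 B=0 C=-5 D=-1 ZF=0 PC=6
Step 15: PC=6 exec 'MOV D, -3'. After: A=0 B=0 C=-5 D=-3 ZF=0 PC=7
Step 16: PC=7 exec 'JMP 0'. After: A=0 B=0 C=-5 D=-3 ZF=0 PC=0
Step 17: PC=0 exec 'SUB D, 2'. After: A=0 B=0 C=-5 D=-5 ZF=0 PC=1
Step 18: PC=1 exec 'MUL B, C'. After: A=0 B=0 C=-5 D=-5 ZF=1 PC=2
Step 19: PC=2 exec 'MUL C, B'. After: A=0 B=0 C=0 D=-5 ZF=1 PC=3
State after step 19 equals state after step 11: the program is in a cycle of length 8 and will never halt.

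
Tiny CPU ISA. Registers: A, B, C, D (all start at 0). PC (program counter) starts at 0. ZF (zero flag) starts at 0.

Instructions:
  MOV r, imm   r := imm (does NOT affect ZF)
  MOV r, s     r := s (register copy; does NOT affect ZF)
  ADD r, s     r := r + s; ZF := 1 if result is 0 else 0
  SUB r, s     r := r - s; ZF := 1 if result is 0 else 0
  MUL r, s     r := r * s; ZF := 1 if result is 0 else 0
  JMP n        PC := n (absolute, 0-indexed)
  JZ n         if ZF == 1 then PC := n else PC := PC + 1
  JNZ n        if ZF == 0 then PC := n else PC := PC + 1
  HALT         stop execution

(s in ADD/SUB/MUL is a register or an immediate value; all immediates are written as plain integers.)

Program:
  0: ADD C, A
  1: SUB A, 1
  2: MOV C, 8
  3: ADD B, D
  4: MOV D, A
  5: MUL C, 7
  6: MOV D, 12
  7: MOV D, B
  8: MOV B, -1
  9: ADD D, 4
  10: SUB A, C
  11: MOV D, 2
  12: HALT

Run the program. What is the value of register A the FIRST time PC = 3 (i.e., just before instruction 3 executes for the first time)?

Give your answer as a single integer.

Step 1: PC=0 exec 'ADD C, A'. After: A=0 B=0 C=0 D=0 ZF=1 PC=1
Step 2: PC=1 exec 'SUB A, 1'. After: A=-1 B=0 C=0 D=0 ZF=0 PC=2
Step 3: PC=2 exec 'MOV C, 8'. After: A=-1 B=0 C=8 D=0 ZF=0 PC=3
First time PC=3: A=-1

-1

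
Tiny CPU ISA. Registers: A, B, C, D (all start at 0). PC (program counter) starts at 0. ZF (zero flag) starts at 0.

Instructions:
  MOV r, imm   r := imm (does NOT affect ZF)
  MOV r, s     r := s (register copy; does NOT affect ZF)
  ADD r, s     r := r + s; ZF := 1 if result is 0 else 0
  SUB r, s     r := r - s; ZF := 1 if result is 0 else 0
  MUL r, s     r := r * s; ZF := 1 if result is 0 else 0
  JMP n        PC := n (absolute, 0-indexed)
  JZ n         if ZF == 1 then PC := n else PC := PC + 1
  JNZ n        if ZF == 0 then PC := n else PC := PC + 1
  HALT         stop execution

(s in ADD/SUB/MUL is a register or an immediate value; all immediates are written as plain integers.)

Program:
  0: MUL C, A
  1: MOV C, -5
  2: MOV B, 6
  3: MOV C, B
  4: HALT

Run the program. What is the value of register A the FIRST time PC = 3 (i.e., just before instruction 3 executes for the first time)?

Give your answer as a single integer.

Step 1: PC=0 exec 'MUL C, A'. After: A=0 B=0 C=0 D=0 ZF=1 PC=1
Step 2: PC=1 exec 'MOV C, -5'. After: A=0 B=0 C=-5 D=0 ZF=1 PC=2
Step 3: PC=2 exec 'MOV B, 6'. After: A=0 B=6 C=-5 D=0 ZF=1 PC=3
First time PC=3: A=0

0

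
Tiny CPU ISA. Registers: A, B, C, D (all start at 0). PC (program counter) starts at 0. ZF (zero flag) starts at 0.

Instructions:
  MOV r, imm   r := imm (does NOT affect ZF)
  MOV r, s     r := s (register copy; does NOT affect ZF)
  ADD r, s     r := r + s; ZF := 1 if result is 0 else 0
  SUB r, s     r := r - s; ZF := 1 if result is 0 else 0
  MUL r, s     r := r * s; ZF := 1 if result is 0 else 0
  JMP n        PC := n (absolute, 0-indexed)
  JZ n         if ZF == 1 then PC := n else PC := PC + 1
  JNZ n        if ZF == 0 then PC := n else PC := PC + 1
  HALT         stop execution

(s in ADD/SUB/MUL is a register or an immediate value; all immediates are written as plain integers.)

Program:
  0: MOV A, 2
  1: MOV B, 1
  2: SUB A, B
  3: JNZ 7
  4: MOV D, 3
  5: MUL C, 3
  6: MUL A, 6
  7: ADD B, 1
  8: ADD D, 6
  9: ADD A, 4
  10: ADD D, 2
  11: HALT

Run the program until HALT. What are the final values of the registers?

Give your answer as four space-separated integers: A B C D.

Step 1: PC=0 exec 'MOV A, 2'. After: A=2 B=0 C=0 D=0 ZF=0 PC=1
Step 2: PC=1 exec 'MOV B, 1'. After: A=2 B=1 C=0 D=0 ZF=0 PC=2
Step 3: PC=2 exec 'SUB A, B'. After: A=1 B=1 C=0 D=0 ZF=0 PC=3
Step 4: PC=3 exec 'JNZ 7'. After: A=1 B=1 C=0 D=0 ZF=0 PC=7
Step 5: PC=7 exec 'ADD B, 1'. After: A=1 B=2 C=0 D=0 ZF=0 PC=8
Step 6: PC=8 exec 'ADD D, 6'. After: A=1 B=2 C=0 D=6 ZF=0 PC=9
Step 7: PC=9 exec 'ADD A, 4'. After: A=5 B=2 C=0 D=6 ZF=0 PC=10
Step 8: PC=10 exec 'ADD D, 2'. After: A=5 B=2 C=0 D=8 ZF=0 PC=11
Step 9: PC=11 exec 'HALT'. After: A=5 B=2 C=0 D=8 ZF=0 PC=11 HALTED

Answer: 5 2 0 8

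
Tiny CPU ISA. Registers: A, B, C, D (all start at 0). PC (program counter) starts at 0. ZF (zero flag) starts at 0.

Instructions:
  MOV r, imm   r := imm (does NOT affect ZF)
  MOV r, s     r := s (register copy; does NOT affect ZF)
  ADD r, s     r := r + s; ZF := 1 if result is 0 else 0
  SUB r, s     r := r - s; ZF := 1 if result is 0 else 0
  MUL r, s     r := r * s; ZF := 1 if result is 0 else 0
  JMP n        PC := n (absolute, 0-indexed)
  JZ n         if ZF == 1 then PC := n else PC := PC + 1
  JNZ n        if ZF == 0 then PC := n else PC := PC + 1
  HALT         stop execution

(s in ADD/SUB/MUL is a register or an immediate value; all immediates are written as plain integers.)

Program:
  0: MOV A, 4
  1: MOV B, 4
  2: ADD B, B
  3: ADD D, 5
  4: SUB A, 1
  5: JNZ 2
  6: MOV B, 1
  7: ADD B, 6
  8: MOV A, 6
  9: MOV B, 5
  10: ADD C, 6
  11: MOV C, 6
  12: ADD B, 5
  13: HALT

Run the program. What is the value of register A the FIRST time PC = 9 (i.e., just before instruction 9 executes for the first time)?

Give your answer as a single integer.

Step 1: PC=0 exec 'MOV A, 4'. After: A=4 B=0 C=0 D=0 ZF=0 PC=1
Step 2: PC=1 exec 'MOV B, 4'. After: A=4 B=4 C=0 D=0 ZF=0 PC=2
Step 3: PC=2 exec 'ADD B, B'. After: A=4 B=8 C=0 D=0 ZF=0 PC=3
Step 4: PC=3 exec 'ADD D, 5'. After: A=4 B=8 C=0 D=5 ZF=0 PC=4
Step 5: PC=4 exec 'SUB A, 1'. After: A=3 B=8 C=0 D=5 ZF=0 PC=5
Step 6: PC=5 exec 'JNZ 2'. After: A=3 B=8 C=0 D=5 ZF=0 PC=2
Step 7: PC=2 exec 'ADD B, B'. After: A=3 B=16 C=0 D=5 ZF=0 PC=3
Step 8: PC=3 exec 'ADD D, 5'. After: A=3 B=16 C=0 D=10 ZF=0 PC=4
Step 9: PC=4 exec 'SUB A, 1'. After: A=2 B=16 C=0 D=10 ZF=0 PC=5
Step 10: PC=5 exec 'JNZ 2'. After: A=2 B=16 C=0 D=10 ZF=0 PC=2
Step 11: PC=2 exec 'ADD B, B'. After: A=2 B=32 C=0 D=10 ZF=0 PC=3
Step 12: PC=3 exec 'ADD D, 5'. After: A=2 B=32 C=0 D=15 ZF=0 PC=4
Step 13: PC=4 exec 'SUB A, 1'. After: A=1 B=32 C=0 D=15 ZF=0 PC=5
Step 14: PC=5 exec 'JNZ 2'. After: A=1 B=32 C=0 D=15 ZF=0 PC=2
Step 15: PC=2 exec 'ADD B, B'. After: A=1 B=64 C=0 D=15 ZF=0 PC=3
Step 16: PC=3 exec 'ADD D, 5'. After: A=1 B=64 C=0 D=20 ZF=0 PC=4
Step 17: PC=4 exec 'SUB A, 1'. After: A=0 B=64 C=0 D=20 ZF=1 PC=5
Step 18: PC=5 exec 'JNZ 2'. After: A=0 B=64 C=0 D=20 ZF=1 PC=6
Step 19: PC=6 exec 'MOV B, 1'. After: A=0 B=1 C=0 D=20 ZF=1 PC=7
Step 20: PC=7 exec 'ADD B, 6'. After: A=0 B=7 C=0 D=20 ZF=0 PC=8
Step 21: PC=8 exec 'MOV A, 6'. After: A=6 B=7 C=0 D=20 ZF=0 PC=9
First time PC=9: A=6

6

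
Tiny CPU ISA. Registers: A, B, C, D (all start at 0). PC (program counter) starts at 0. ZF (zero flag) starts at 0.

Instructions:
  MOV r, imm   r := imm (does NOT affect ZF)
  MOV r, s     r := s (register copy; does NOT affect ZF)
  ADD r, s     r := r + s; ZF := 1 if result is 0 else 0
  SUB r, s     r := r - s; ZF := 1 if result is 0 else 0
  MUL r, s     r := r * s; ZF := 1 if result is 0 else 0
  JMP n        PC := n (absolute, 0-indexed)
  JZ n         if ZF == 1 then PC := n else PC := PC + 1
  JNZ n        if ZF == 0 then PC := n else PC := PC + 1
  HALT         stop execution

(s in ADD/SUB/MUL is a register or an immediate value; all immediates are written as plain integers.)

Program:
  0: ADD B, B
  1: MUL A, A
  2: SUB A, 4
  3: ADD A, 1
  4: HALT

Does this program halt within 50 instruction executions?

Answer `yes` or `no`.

Answer: yes

Derivation:
Step 1: PC=0 exec 'ADD B, B'. After: A=0 B=0 C=0 D=0 ZF=1 PC=1
Step 2: PC=1 exec 'MUL A, A'. After: A=0 B=0 C=0 D=0 ZF=1 PC=2
Step 3: PC=2 exec 'SUB A, 4'. After: A=-4 B=0 C=0 D=0 ZF=0 PC=3
Step 4: PC=3 exec 'ADD A, 1'. After: A=-3 B=0 C=0 D=0 ZF=0 PC=4
Step 5: PC=4 exec 'HALT'. After: A=-3 B=0 C=0 D=0 ZF=0 PC=4 HALTED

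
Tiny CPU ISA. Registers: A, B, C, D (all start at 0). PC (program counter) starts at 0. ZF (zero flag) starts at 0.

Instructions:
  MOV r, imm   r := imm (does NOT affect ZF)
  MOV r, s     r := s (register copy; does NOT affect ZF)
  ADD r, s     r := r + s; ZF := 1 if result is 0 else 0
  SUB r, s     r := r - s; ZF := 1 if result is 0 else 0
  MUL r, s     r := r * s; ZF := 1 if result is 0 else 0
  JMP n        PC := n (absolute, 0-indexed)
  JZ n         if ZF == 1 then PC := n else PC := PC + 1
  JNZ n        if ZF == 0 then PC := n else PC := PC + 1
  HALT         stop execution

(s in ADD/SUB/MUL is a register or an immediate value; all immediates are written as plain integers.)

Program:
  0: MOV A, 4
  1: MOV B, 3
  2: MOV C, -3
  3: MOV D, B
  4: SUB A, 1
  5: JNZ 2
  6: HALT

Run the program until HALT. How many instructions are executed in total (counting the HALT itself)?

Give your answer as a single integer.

Answer: 19

Derivation:
Step 1: PC=0 exec 'MOV A, 4'. After: A=4 B=0 C=0 D=0 ZF=0 PC=1
Step 2: PC=1 exec 'MOV B, 3'. After: A=4 B=3 C=0 D=0 ZF=0 PC=2
Step 3: PC=2 exec 'MOV C, -3'. After: A=4 B=3 C=-3 D=0 ZF=0 PC=3
Step 4: PC=3 exec 'MOV D, B'. After: A=4 B=3 C=-3 D=3 ZF=0 PC=4
Step 5: PC=4 exec 'SUB A, 1'. After: A=3 B=3 C=-3 D=3 ZF=0 PC=5
Step 6: PC=5 exec 'JNZ 2'. After: A=3 B=3 C=-3 D=3 ZF=0 PC=2
Step 7: PC=2 exec 'MOV C, -3'. After: A=3 B=3 C=-3 D=3 ZF=0 PC=3
Step 8: PC=3 exec 'MOV D, B'. After: A=3 B=3 C=-3 D=3 ZF=0 PC=4
Step 9: PC=4 exec 'SUB A, 1'. After: A=2 B=3 C=-3 D=3 ZF=0 PC=5
Step 10: PC=5 exec 'JNZ 2'. After: A=2 B=3 C=-3 D=3 ZF=0 PC=2
Step 11: PC=2 exec 'MOV C, -3'. After: A=2 B=3 C=-3 D=3 ZF=0 PC=3
Step 12: PC=3 exec 'MOV D, B'. After: A=2 B=3 C=-3 D=3 ZF=0 PC=4
Step 13: PC=4 exec 'SUB A, 1'. After: A=1 B=3 C=-3 D=3 ZF=0 PC=5
Step 14: PC=5 exec 'JNZ 2'. After: A=1 B=3 C=-3 D=3 ZF=0 PC=2
Step 15: PC=2 exec 'MOV C, -3'. After: A=1 B=3 C=-3 D=3 ZF=0 PC=3
Step 16: PC=3 exec 'MOV D, B'. After: A=1 B=3 C=-3 D=3 ZF=0 PC=4
Step 17: PC=4 exec 'SUB A, 1'. After: A=0 B=3 C=-3 D=3 ZF=1 PC=5
Step 18: PC=5 exec 'JNZ 2'. After: A=0 B=3 C=-3 D=3 ZF=1 PC=6
Step 19: PC=6 exec 'HALT'. After: A=0 B=3 C=-3 D=3 ZF=1 PC=6 HALTED
Total instructions executed: 19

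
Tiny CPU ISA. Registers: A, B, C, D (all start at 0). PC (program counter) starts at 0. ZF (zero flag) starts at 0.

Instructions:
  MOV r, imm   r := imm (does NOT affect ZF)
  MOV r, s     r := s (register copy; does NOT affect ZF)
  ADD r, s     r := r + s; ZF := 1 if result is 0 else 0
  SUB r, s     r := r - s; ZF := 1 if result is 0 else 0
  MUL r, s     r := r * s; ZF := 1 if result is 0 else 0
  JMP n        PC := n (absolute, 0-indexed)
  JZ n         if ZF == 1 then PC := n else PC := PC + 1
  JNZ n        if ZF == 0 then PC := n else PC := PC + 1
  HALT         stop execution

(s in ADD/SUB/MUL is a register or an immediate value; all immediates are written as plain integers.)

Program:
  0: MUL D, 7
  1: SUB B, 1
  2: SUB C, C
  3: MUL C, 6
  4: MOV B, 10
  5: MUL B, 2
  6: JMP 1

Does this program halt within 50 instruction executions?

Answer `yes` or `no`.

Answer: no

Derivation:
Step 1: PC=0 exec 'MUL D, 7'. After: A=0 B=0 C=0 D=0 ZF=1 PC=1
Step 2: PC=1 exec 'SUB B, 1'. After: A=0 B=-1 C=0 D=0 ZF=0 PC=2
Step 3: PC=2 exec 'SUB C, C'. After: A=0 B=-1 C=0 D=0 ZF=1 PC=3
Step 4: PC=3 exec 'MUL C, 6'. After: A=0 B=-1 C=0 D=0 ZF=1 PC=4
Step 5: PC=4 exec 'MOV B, 10'. After: A=0 B=10 C=0 D=0 ZF=1 PC=5
Step 6: PC=5 exec 'MUL B, 2'. After: A=0 B=20 C=0 D=0 ZF=0 PC=6
Step 7: PC=6 exec 'JMP 1'. After: A=0 B=20 C=0 D=0 ZF=0 PC=1
Step 8: PC=1 exec 'SUB B, 1'. After: A=0 B=19 C=0 D=0 ZF=0 PC=2
Step 9: PC=2 exec 'SUB C, C'. After: A=0 B=19 C=0 D=0 ZF=1 PC=3
Step 10: PC=3 exec 'MUL C, 6'. After: A=0 B=19 C=0 D=0 ZF=1 PC=4
Step 11: PC=4 exec 'MOV B, 10'. After: A=0 B=10 C=0 D=0 ZF=1 PC=5
State after step 11 equals state after step 5: the program is in a cycle of length 6 and will never halt.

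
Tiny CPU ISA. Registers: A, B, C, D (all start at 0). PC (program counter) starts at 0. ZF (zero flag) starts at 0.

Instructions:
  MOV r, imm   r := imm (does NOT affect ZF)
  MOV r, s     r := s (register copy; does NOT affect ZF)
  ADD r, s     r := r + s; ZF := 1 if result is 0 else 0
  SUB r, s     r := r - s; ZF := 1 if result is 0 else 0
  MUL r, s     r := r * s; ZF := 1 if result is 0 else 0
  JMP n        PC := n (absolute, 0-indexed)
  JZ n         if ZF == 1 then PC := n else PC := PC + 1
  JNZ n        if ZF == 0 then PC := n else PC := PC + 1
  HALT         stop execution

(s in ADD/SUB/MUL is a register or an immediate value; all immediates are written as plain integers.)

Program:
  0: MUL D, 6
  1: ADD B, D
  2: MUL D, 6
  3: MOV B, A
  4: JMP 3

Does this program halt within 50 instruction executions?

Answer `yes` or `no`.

Answer: no

Derivation:
Step 1: PC=0 exec 'MUL D, 6'. After: A=0 B=0 C=0 D=0 ZF=1 PC=1
Step 2: PC=1 exec 'ADD B, D'. After: A=0 B=0 C=0 D=0 ZF=1 PC=2
Step 3: PC=2 exec 'MUL D, 6'. After: A=0 B=0 C=0 D=0 ZF=1 PC=3
Step 4: PC=3 exec 'MOV B, A'. After: A=0 B=0 C=0 D=0 ZF=1 PC=4
Step 5: PC=4 exec 'JMP 3'. After: A=0 B=0 C=0 D=0 ZF=1 PC=3
State after step 5 equals state after step 3: the program is in a cycle of length 2 and will never halt.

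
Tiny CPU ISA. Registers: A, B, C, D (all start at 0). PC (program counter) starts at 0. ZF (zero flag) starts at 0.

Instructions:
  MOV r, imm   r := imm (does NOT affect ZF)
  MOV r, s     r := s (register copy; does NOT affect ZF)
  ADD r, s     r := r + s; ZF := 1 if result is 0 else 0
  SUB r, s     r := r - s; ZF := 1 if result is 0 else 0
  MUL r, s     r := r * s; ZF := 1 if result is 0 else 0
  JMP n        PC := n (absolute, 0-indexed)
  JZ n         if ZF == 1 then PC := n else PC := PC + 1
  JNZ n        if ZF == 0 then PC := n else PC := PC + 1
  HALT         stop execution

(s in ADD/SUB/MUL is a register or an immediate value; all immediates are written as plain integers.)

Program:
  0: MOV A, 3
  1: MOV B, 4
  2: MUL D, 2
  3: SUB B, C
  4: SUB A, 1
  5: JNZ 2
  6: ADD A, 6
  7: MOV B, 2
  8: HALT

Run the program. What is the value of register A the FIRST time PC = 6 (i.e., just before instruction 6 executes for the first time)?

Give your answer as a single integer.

Step 1: PC=0 exec 'MOV A, 3'. After: A=3 B=0 C=0 D=0 ZF=0 PC=1
Step 2: PC=1 exec 'MOV B, 4'. After: A=3 B=4 C=0 D=0 ZF=0 PC=2
Step 3: PC=2 exec 'MUL D, 2'. After: A=3 B=4 C=0 D=0 ZF=1 PC=3
Step 4: PC=3 exec 'SUB B, C'. After: A=3 B=4 C=0 D=0 ZF=0 PC=4
Step 5: PC=4 exec 'SUB A, 1'. After: A=2 B=4 C=0 D=0 ZF=0 PC=5
Step 6: PC=5 exec 'JNZ 2'. After: A=2 B=4 C=0 D=0 ZF=0 PC=2
Step 7: PC=2 exec 'MUL D, 2'. After: A=2 B=4 C=0 D=0 ZF=1 PC=3
Step 8: PC=3 exec 'SUB B, C'. After: A=2 B=4 C=0 D=0 ZF=0 PC=4
Step 9: PC=4 exec 'SUB A, 1'. After: A=1 B=4 C=0 D=0 ZF=0 PC=5
Step 10: PC=5 exec 'JNZ 2'. After: A=1 B=4 C=0 D=0 ZF=0 PC=2
Step 11: PC=2 exec 'MUL D, 2'. After: A=1 B=4 C=0 D=0 ZF=1 PC=3
Step 12: PC=3 exec 'SUB B, C'. After: A=1 B=4 C=0 D=0 ZF=0 PC=4
Step 13: PC=4 exec 'SUB A, 1'. After: A=0 B=4 C=0 D=0 ZF=1 PC=5
Step 14: PC=5 exec 'JNZ 2'. After: A=0 B=4 C=0 D=0 ZF=1 PC=6
First time PC=6: A=0

0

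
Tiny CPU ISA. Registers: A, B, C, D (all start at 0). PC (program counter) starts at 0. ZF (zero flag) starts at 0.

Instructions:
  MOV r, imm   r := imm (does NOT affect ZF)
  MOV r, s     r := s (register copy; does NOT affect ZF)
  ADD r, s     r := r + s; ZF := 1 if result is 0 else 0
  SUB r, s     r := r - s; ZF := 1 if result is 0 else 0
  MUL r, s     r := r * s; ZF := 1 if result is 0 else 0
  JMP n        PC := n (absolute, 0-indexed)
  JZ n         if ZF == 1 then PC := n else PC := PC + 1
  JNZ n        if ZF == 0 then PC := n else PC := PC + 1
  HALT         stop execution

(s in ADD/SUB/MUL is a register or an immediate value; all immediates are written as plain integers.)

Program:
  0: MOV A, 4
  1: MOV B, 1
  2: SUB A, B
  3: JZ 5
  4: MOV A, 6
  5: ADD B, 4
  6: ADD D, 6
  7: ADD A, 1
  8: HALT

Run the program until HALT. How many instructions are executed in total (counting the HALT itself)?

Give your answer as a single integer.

Step 1: PC=0 exec 'MOV A, 4'. After: A=4 B=0 C=0 D=0 ZF=0 PC=1
Step 2: PC=1 exec 'MOV B, 1'. After: A=4 B=1 C=0 D=0 ZF=0 PC=2
Step 3: PC=2 exec 'SUB A, B'. After: A=3 B=1 C=0 D=0 ZF=0 PC=3
Step 4: PC=3 exec 'JZ 5'. After: A=3 B=1 C=0 D=0 ZF=0 PC=4
Step 5: PC=4 exec 'MOV A, 6'. After: A=6 B=1 C=0 D=0 ZF=0 PC=5
Step 6: PC=5 exec 'ADD B, 4'. After: A=6 B=5 C=0 D=0 ZF=0 PC=6
Step 7: PC=6 exec 'ADD D, 6'. After: A=6 B=5 C=0 D=6 ZF=0 PC=7
Step 8: PC=7 exec 'ADD A, 1'. After: A=7 B=5 C=0 D=6 ZF=0 PC=8
Step 9: PC=8 exec 'HALT'. After: A=7 B=5 C=0 D=6 ZF=0 PC=8 HALTED
Total instructions executed: 9

Answer: 9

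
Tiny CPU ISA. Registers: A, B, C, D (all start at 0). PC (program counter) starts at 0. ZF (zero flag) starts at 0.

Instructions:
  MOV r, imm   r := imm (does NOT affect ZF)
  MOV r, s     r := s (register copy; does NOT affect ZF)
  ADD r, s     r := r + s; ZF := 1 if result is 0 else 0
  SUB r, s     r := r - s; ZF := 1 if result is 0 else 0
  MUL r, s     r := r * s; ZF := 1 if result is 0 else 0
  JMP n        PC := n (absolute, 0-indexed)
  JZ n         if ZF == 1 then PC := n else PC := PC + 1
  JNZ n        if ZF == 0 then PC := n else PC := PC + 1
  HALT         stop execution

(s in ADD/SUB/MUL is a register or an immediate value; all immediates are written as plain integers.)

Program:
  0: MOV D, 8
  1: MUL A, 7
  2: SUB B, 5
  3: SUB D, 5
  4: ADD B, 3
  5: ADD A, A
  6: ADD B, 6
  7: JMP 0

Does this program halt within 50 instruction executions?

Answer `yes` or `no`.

Step 1: PC=0 exec 'MOV D, 8'. After: A=0 B=0 C=0 D=8 ZF=0 PC=1
Step 2: PC=1 exec 'MUL A, 7'. After: A=0 B=0 C=0 D=8 ZF=1 PC=2
Step 3: PC=2 exec 'SUB B, 5'. After: A=0 B=-5 C=0 D=8 ZF=0 PC=3
Step 4: PC=3 exec 'SUB D, 5'. After: A=0 B=-5 C=0 D=3 ZF=0 PC=4
Step 5: PC=4 exec 'ADD B, 3'. After: A=0 B=-2 C=0 D=3 ZF=0 PC=5
Step 6: PC=5 exec 'ADD A, A'. After: A=0 B=-2 C=0 D=3 ZF=1 PC=6
Step 7: PC=6 exec 'ADD B, 6'. After: A=0 B=4 C=0 D=3 ZF=0 PC=7
Step 8: PC=7 exec 'JMP 0'. After: A=0 B=4 C=0 D=3 ZF=0 PC=0
Step 9: PC=0 exec 'MOV D, 8'. After: A=0 B=4 C=0 D=8 ZF=0 PC=1
Step 10: PC=1 exec 'MUL A, 7'. After: A=0 B=4 C=0 D=8 ZF=1 PC=2
Step 11: PC=2 exec 'SUB B, 5'. After: A=0 B=-1 C=0 D=8 ZF=0 PC=3
Step 12: PC=3 exec 'SUB D, 5'. After: A=0 B=-1 C=0 D=3 ZF=0 PC=4
Step 13: PC=4 exec 'ADD B, 3'. After: A=0 B=2 C=0 D=3 ZF=0 PC=5
Step 14: PC=5 exec 'ADD A, A'. After: A=0 B=2 C=0 D=3 ZF=1 PC=6
Step 15: PC=6 exec 'ADD B, 6'. After: A=0 B=8 C=0 D=3 ZF=0 PC=7
After 50 steps: not halted. PC revisits the same instructions with no path to HALT; will never halt.

Answer: no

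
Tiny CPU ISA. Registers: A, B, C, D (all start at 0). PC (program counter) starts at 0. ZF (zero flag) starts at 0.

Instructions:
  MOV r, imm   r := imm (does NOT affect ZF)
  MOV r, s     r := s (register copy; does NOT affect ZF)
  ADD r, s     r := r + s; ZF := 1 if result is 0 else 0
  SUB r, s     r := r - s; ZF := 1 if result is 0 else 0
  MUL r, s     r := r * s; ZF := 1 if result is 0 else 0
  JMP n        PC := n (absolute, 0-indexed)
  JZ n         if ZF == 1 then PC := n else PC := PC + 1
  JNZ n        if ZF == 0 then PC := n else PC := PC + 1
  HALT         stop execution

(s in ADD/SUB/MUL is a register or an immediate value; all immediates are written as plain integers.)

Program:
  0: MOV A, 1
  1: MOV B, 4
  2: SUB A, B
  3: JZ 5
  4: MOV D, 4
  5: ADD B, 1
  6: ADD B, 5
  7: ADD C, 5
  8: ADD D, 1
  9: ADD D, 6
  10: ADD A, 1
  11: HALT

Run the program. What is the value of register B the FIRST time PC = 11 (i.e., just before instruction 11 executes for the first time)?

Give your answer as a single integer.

Step 1: PC=0 exec 'MOV A, 1'. After: A=1 B=0 C=0 D=0 ZF=0 PC=1
Step 2: PC=1 exec 'MOV B, 4'. After: A=1 B=4 C=0 D=0 ZF=0 PC=2
Step 3: PC=2 exec 'SUB A, B'. After: A=-3 B=4 C=0 D=0 ZF=0 PC=3
Step 4: PC=3 exec 'JZ 5'. After: A=-3 B=4 C=0 D=0 ZF=0 PC=4
Step 5: PC=4 exec 'MOV D, 4'. After: A=-3 B=4 C=0 D=4 ZF=0 PC=5
Step 6: PC=5 exec 'ADD B, 1'. After: A=-3 B=5 C=0 D=4 ZF=0 PC=6
Step 7: PC=6 exec 'ADD B, 5'. After: A=-3 B=10 C=0 D=4 ZF=0 PC=7
Step 8: PC=7 exec 'ADD C, 5'. After: A=-3 B=10 C=5 D=4 ZF=0 PC=8
Step 9: PC=8 exec 'ADD D, 1'. After: A=-3 B=10 C=5 D=5 ZF=0 PC=9
Step 10: PC=9 exec 'ADD D, 6'. After: A=-3 B=10 C=5 D=11 ZF=0 PC=10
Step 11: PC=10 exec 'ADD A, 1'. After: A=-2 B=10 C=5 D=11 ZF=0 PC=11
First time PC=11: B=10

10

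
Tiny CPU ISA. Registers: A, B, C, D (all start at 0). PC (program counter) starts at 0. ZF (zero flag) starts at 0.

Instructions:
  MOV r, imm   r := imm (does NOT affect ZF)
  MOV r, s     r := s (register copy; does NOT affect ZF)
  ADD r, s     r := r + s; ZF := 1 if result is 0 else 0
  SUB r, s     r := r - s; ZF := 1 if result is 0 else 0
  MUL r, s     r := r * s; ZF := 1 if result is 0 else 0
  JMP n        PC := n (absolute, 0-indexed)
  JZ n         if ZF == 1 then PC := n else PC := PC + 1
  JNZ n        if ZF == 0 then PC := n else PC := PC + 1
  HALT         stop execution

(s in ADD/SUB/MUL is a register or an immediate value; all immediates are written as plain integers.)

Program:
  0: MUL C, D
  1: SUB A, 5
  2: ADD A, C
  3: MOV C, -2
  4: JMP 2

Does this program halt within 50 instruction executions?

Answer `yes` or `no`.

Answer: no

Derivation:
Step 1: PC=0 exec 'MUL C, D'. After: A=0 B=0 C=0 D=0 ZF=1 PC=1
Step 2: PC=1 exec 'SUB A, 5'. After: A=-5 B=0 C=0 D=0 ZF=0 PC=2
Step 3: PC=2 exec 'ADD A, C'. After: A=-5 B=0 C=0 D=0 ZF=0 PC=3
Step 4: PC=3 exec 'MOV C, -2'. After: A=-5 B=0 C=-2 D=0 ZF=0 PC=4
Step 5: PC=4 exec 'JMP 2'. After: A=-5 B=0 C=-2 D=0 ZF=0 PC=2
Step 6: PC=2 exec 'ADD A, C'. After: A=-7 B=0 C=-2 D=0 ZF=0 PC=3
Step 7: PC=3 exec 'MOV C, -2'. After: A=-7 B=0 C=-2 D=0 ZF=0 PC=4
Step 8: PC=4 exec 'JMP 2'. After: A=-7 B=0 C=-2 D=0 ZF=0 PC=2
Step 9: PC=2 exec 'ADD A, C'. After: A=-9 B=0 C=-2 D=0 ZF=0 PC=3
Step 10: PC=3 exec 'MOV C, -2'. After: A=-9 B=0 C=-2 D=0 ZF=0 PC=4
Step 11: PC=4 exec 'JMP 2'. After: A=-9 B=0 C=-2 D=0 ZF=0 PC=2
Step 12: PC=2 exec 'ADD A, C'. After: A=-11 B=0 C=-2 D=0 ZF=0 PC=3
Step 13: PC=3 exec 'MOV C, -2'. After: A=-11 B=0 C=-2 D=0 ZF=0 PC=4
Step 14: PC=4 exec 'JMP 2'. After: A=-11 B=0 C=-2 D=0 ZF=0 PC=2
Step 15: PC=2 exec 'ADD A, C'. After: A=-13 B=0 C=-2 D=0 ZF=0 PC=3
After 50 steps: not halted. PC revisits the same instructions with no path to HALT; will never halt.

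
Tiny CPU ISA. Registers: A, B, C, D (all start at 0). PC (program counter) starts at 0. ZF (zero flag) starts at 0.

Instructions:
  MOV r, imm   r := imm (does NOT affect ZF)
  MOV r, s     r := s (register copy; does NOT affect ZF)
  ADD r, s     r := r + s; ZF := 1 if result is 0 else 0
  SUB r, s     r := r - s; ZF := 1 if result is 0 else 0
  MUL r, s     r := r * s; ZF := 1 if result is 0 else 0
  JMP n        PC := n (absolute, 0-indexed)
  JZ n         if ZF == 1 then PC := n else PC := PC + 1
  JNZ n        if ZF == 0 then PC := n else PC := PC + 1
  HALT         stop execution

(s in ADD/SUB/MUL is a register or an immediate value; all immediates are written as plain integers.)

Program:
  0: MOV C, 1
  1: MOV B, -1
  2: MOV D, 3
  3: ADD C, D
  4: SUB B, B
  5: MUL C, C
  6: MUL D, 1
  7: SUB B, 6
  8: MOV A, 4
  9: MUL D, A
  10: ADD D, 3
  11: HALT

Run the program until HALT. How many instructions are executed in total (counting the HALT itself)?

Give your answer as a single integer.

Answer: 12

Derivation:
Step 1: PC=0 exec 'MOV C, 1'. After: A=0 B=0 C=1 D=0 ZF=0 PC=1
Step 2: PC=1 exec 'MOV B, -1'. After: A=0 B=-1 C=1 D=0 ZF=0 PC=2
Step 3: PC=2 exec 'MOV D, 3'. After: A=0 B=-1 C=1 D=3 ZF=0 PC=3
Step 4: PC=3 exec 'ADD C, D'. After: A=0 B=-1 C=4 D=3 ZF=0 PC=4
Step 5: PC=4 exec 'SUB B, B'. After: A=0 B=0 C=4 D=3 ZF=1 PC=5
Step 6: PC=5 exec 'MUL C, C'. After: A=0 B=0 C=16 D=3 ZF=0 PC=6
Step 7: PC=6 exec 'MUL D, 1'. After: A=0 B=0 C=16 D=3 ZF=0 PC=7
Step 8: PC=7 exec 'SUB B, 6'. After: A=0 B=-6 C=16 D=3 ZF=0 PC=8
Step 9: PC=8 exec 'MOV A, 4'. After: A=4 B=-6 C=16 D=3 ZF=0 PC=9
Step 10: PC=9 exec 'MUL D, A'. After: A=4 B=-6 C=16 D=12 ZF=0 PC=10
Step 11: PC=10 exec 'ADD D, 3'. After: A=4 B=-6 C=16 D=15 ZF=0 PC=11
Step 12: PC=11 exec 'HALT'. After: A=4 B=-6 C=16 D=15 ZF=0 PC=11 HALTED
Total instructions executed: 12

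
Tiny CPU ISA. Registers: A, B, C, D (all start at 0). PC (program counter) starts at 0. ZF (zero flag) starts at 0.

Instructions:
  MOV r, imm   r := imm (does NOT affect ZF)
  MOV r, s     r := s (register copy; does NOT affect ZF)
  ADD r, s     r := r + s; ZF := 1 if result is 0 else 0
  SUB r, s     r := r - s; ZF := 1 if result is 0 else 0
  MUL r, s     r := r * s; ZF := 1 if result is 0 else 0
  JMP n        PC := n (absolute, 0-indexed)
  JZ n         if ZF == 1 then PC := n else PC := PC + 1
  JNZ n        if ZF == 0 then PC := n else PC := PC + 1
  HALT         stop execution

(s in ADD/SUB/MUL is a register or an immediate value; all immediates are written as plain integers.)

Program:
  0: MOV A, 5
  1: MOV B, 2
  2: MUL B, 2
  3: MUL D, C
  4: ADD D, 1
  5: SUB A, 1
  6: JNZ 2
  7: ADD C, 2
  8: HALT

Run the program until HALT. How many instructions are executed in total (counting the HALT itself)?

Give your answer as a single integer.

Step 1: PC=0 exec 'MOV A, 5'. After: A=5 B=0 C=0 D=0 ZF=0 PC=1
Step 2: PC=1 exec 'MOV B, 2'. After: A=5 B=2 C=0 D=0 ZF=0 PC=2
Step 3: PC=2 exec 'MUL B, 2'. After: A=5 B=4 C=0 D=0 ZF=0 PC=3
Step 4: PC=3 exec 'MUL D, C'. After: A=5 B=4 C=0 D=0 ZF=1 PC=4
Step 5: PC=4 exec 'ADD D, 1'. After: A=5 B=4 C=0 D=1 ZF=0 PC=5
Step 6: PC=5 exec 'SUB A, 1'. After: A=4 B=4 C=0 D=1 ZF=0 PC=6
Step 7: PC=6 exec 'JNZ 2'. After: A=4 B=4 C=0 D=1 ZF=0 PC=2
Step 8: PC=2 exec 'MUL B, 2'. After: A=4 B=8 C=0 D=1 ZF=0 PC=3
Step 9: PC=3 exec 'MUL D, C'. After: A=4 B=8 C=0 D=0 ZF=1 PC=4
Step 10: PC=4 exec 'ADD D, 1'. After: A=4 B=8 C=0 D=1 ZF=0 PC=5
Step 11: PC=5 exec 'SUB A, 1'. After: A=3 B=8 C=0 D=1 ZF=0 PC=6
Step 12: PC=6 exec 'JNZ 2'. After: A=3 B=8 C=0 D=1 ZF=0 PC=2
Step 13: PC=2 exec 'MUL B, 2'. After: A=3 B=16 C=0 D=1 ZF=0 PC=3
Step 14: PC=3 exec 'MUL D, C'. After: A=3 B=16 C=0 D=0 ZF=1 PC=4
Step 15: PC=4 exec 'ADD D, 1'. After: A=3 B=16 C=0 D=1 ZF=0 PC=5
Step 16: PC=5 exec 'SUB A, 1'. After: A=2 B=16 C=0 D=1 ZF=0 PC=6
Step 17: PC=6 exec 'JNZ 2'. After: A=2 B=16 C=0 D=1 ZF=0 PC=2
Step 18: PC=2 exec 'MUL B, 2'. After: A=2 B=32 C=0 D=1 ZF=0 PC=3
Step 19: PC=3 exec 'MUL D, C'. After: A=2 B=32 C=0 D=0 ZF=1 PC=4
Step 20: PC=4 exec 'ADD D, 1'. After: A=2 B=32 C=0 D=1 ZF=0 PC=5
Step 21: PC=5 exec 'SUB A, 1'. After: A=1 B=32 C=0 D=1 ZF=0 PC=6
Step 22: PC=6 exec 'JNZ 2'. After: A=1 B=32 C=0 D=1 ZF=0 PC=2
Step 23: PC=2 exec 'MUL B, 2'. After: A=1 B=64 C=0 D=1 ZF=0 PC=3
Step 24: PC=3 exec 'MUL D, C'. After: A=1 B=64 C=0 D=0 ZF=1 PC=4
Step 25: PC=4 exec 'ADD D, 1'. After: A=1 B=64 C=0 D=1 ZF=0 PC=5
Step 26: PC=5 exec 'SUB A, 1'. After: A=0 B=64 C=0 D=1 ZF=1 PC=6
Step 27: PC=6 exec 'JNZ 2'. After: A=0 B=64 C=0 D=1 ZF=1 PC=7
Step 28: PC=7 exec 'ADD C, 2'. After: A=0 B=64 C=2 D=1 ZF=0 PC=8
Step 29: PC=8 exec 'HALT'. After: A=0 B=64 C=2 D=1 ZF=0 PC=8 HALTED
Total instructions executed: 29

Answer: 29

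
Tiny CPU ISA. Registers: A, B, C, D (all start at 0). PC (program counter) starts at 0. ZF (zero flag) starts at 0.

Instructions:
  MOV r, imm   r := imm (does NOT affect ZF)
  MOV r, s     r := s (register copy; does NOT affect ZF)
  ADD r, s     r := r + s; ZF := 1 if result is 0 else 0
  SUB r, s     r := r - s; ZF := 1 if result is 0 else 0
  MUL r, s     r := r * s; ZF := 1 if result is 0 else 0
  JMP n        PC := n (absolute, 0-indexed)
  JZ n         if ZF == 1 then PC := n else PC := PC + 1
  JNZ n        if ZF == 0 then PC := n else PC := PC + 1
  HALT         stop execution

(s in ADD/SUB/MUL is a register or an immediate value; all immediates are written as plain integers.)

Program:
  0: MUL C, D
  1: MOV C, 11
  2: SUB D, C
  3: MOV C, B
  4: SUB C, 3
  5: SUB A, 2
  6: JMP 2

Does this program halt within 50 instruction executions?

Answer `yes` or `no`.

Step 1: PC=0 exec 'MUL C, D'. After: A=0 B=0 C=0 D=0 ZF=1 PC=1
Step 2: PC=1 exec 'MOV C, 11'. After: A=0 B=0 C=11 D=0 ZF=1 PC=2
Step 3: PC=2 exec 'SUB D, C'. After: A=0 B=0 C=11 D=-11 ZF=0 PC=3
Step 4: PC=3 exec 'MOV C, B'. After: A=0 B=0 C=0 D=-11 ZF=0 PC=4
Step 5: PC=4 exec 'SUB C, 3'. After: A=0 B=0 C=-3 D=-11 ZF=0 PC=5
Step 6: PC=5 exec 'SUB A, 2'. After: A=-2 B=0 C=-3 D=-11 ZF=0 PC=6
Step 7: PC=6 exec 'JMP 2'. After: A=-2 B=0 C=-3 D=-11 ZF=0 PC=2
Step 8: PC=2 exec 'SUB D, C'. After: A=-2 B=0 C=-3 D=-8 ZF=0 PC=3
Step 9: PC=3 exec 'MOV C, B'. After: A=-2 B=0 C=0 D=-8 ZF=0 PC=4
Step 10: PC=4 exec 'SUB C, 3'. After: A=-2 B=0 C=-3 D=-8 ZF=0 PC=5
Step 11: PC=5 exec 'SUB A, 2'. After: A=-4 B=0 C=-3 D=-8 ZF=0 PC=6
Step 12: PC=6 exec 'JMP 2'. After: A=-4 B=0 C=-3 D=-8 ZF=0 PC=2
Step 13: PC=2 exec 'SUB D, C'. After: A=-4 B=0 C=-3 D=-5 ZF=0 PC=3
Step 14: PC=3 exec 'MOV C, B'. After: A=-4 B=0 C=0 D=-5 ZF=0 PC=4
Step 15: PC=4 exec 'SUB C, 3'. After: A=-4 B=0 C=-3 D=-5 ZF=0 PC=5
After 50 steps: not halted. PC revisits the same instructions with no path to HALT; will never halt.

Answer: no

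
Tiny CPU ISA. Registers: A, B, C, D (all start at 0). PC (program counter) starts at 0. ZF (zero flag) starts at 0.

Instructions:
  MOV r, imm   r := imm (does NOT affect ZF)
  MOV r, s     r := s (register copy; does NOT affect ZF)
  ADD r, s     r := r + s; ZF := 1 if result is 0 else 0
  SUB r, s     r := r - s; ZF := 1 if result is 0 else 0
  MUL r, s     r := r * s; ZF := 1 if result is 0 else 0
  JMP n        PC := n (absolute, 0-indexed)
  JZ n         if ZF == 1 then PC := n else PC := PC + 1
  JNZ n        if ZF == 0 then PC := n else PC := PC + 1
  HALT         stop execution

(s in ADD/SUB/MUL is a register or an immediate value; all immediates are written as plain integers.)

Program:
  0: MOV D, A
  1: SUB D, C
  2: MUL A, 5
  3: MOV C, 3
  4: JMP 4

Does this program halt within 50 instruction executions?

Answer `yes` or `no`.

Answer: no

Derivation:
Step 1: PC=0 exec 'MOV D, A'. After: A=0 B=0 C=0 D=0 ZF=0 PC=1
Step 2: PC=1 exec 'SUB D, C'. After: A=0 B=0 C=0 D=0 ZF=1 PC=2
Step 3: PC=2 exec 'MUL A, 5'. After: A=0 B=0 C=0 D=0 ZF=1 PC=3
Step 4: PC=3 exec 'MOV C, 3'. After: A=0 B=0 C=3 D=0 ZF=1 PC=4
Step 5: PC=4 exec 'JMP 4'. After: A=0 B=0 C=3 D=0 ZF=1 PC=4
State after step 5 equals state after step 4: the program is in a cycle of length 1 and will never halt.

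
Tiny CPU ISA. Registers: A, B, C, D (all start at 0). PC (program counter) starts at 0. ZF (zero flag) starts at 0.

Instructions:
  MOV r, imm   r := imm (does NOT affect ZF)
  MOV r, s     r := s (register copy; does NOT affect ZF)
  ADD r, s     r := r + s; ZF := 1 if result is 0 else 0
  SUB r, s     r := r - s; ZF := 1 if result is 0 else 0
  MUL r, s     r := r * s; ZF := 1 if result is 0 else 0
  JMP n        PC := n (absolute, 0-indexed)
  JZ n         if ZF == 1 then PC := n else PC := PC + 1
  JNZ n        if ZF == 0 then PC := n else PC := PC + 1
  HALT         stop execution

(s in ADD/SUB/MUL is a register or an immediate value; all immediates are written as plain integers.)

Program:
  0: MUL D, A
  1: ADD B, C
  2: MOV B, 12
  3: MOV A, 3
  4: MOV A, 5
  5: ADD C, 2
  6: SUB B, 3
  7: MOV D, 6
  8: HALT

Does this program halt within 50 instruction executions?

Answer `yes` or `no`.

Step 1: PC=0 exec 'MUL D, A'. After: A=0 B=0 C=0 D=0 ZF=1 PC=1
Step 2: PC=1 exec 'ADD B, C'. After: A=0 B=0 C=0 D=0 ZF=1 PC=2
Step 3: PC=2 exec 'MOV B, 12'. After: A=0 B=12 C=0 D=0 ZF=1 PC=3
Step 4: PC=3 exec 'MOV A, 3'. After: A=3 B=12 C=0 D=0 ZF=1 PC=4
Step 5: PC=4 exec 'MOV A, 5'. After: A=5 B=12 C=0 D=0 ZF=1 PC=5
Step 6: PC=5 exec 'ADD C, 2'. After: A=5 B=12 C=2 D=0 ZF=0 PC=6
Step 7: PC=6 exec 'SUB B, 3'. After: A=5 B=9 C=2 D=0 ZF=0 PC=7
Step 8: PC=7 exec 'MOV D, 6'. After: A=5 B=9 C=2 D=6 ZF=0 PC=8
Step 9: PC=8 exec 'HALT'. After: A=5 B=9 C=2 D=6 ZF=0 PC=8 HALTED

Answer: yes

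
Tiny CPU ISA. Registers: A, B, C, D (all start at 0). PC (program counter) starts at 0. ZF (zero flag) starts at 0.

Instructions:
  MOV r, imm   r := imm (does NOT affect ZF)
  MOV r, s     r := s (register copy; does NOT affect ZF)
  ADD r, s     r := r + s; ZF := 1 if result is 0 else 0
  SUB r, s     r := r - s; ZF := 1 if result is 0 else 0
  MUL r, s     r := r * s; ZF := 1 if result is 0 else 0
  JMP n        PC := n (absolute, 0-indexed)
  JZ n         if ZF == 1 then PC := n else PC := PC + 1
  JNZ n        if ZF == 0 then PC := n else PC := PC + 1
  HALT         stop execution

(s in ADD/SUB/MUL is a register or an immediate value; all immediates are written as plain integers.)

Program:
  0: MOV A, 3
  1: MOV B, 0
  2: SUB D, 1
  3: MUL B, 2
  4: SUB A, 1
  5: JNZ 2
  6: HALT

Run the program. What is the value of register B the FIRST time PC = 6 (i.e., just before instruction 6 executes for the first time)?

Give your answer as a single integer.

Step 1: PC=0 exec 'MOV A, 3'. After: A=3 B=0 C=0 D=0 ZF=0 PC=1
Step 2: PC=1 exec 'MOV B, 0'. After: A=3 B=0 C=0 D=0 ZF=0 PC=2
Step 3: PC=2 exec 'SUB D, 1'. After: A=3 B=0 C=0 D=-1 ZF=0 PC=3
Step 4: PC=3 exec 'MUL B, 2'. After: A=3 B=0 C=0 D=-1 ZF=1 PC=4
Step 5: PC=4 exec 'SUB A, 1'. After: A=2 B=0 C=0 D=-1 ZF=0 PC=5
Step 6: PC=5 exec 'JNZ 2'. After: A=2 B=0 C=0 D=-1 ZF=0 PC=2
Step 7: PC=2 exec 'SUB D, 1'. After: A=2 B=0 C=0 D=-2 ZF=0 PC=3
Step 8: PC=3 exec 'MUL B, 2'. After: A=2 B=0 C=0 D=-2 ZF=1 PC=4
Step 9: PC=4 exec 'SUB A, 1'. After: A=1 B=0 C=0 D=-2 ZF=0 PC=5
Step 10: PC=5 exec 'JNZ 2'. After: A=1 B=0 C=0 D=-2 ZF=0 PC=2
Step 11: PC=2 exec 'SUB D, 1'. After: A=1 B=0 C=0 D=-3 ZF=0 PC=3
Step 12: PC=3 exec 'MUL B, 2'. After: A=1 B=0 C=0 D=-3 ZF=1 PC=4
Step 13: PC=4 exec 'SUB A, 1'. After: A=0 B=0 C=0 D=-3 ZF=1 PC=5
Step 14: PC=5 exec 'JNZ 2'. After: A=0 B=0 C=0 D=-3 ZF=1 PC=6
First time PC=6: B=0

0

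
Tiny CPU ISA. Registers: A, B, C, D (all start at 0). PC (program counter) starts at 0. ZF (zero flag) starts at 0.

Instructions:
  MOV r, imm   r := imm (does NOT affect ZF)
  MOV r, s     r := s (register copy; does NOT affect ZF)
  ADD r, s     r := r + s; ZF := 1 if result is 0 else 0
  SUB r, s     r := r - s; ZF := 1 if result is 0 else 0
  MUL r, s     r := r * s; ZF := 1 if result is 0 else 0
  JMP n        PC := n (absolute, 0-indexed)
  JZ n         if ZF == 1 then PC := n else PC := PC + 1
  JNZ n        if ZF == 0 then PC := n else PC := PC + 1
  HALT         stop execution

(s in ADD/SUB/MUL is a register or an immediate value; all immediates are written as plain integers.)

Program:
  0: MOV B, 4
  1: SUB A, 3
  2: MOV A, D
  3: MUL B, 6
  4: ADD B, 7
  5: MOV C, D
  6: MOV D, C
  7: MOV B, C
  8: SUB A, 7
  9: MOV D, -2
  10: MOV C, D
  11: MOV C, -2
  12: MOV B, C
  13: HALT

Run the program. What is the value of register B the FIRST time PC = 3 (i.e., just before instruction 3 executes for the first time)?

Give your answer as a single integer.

Step 1: PC=0 exec 'MOV B, 4'. After: A=0 B=4 C=0 D=0 ZF=0 PC=1
Step 2: PC=1 exec 'SUB A, 3'. After: A=-3 B=4 C=0 D=0 ZF=0 PC=2
Step 3: PC=2 exec 'MOV A, D'. After: A=0 B=4 C=0 D=0 ZF=0 PC=3
First time PC=3: B=4

4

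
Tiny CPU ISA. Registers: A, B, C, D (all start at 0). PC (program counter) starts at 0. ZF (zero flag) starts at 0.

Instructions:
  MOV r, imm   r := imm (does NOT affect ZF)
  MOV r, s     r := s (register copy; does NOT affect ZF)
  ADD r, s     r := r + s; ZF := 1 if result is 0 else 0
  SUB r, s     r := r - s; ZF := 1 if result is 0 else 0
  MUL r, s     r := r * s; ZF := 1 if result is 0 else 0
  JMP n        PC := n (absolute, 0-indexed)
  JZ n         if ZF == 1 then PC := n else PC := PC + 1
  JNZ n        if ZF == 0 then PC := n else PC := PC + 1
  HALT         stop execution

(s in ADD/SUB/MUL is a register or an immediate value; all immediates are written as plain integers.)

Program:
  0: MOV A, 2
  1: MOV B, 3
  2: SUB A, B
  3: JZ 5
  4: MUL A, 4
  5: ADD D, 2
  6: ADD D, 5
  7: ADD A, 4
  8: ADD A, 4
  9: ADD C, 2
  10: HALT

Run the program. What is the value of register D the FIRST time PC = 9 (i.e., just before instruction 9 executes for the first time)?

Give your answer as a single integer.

Step 1: PC=0 exec 'MOV A, 2'. After: A=2 B=0 C=0 D=0 ZF=0 PC=1
Step 2: PC=1 exec 'MOV B, 3'. After: A=2 B=3 C=0 D=0 ZF=0 PC=2
Step 3: PC=2 exec 'SUB A, B'. After: A=-1 B=3 C=0 D=0 ZF=0 PC=3
Step 4: PC=3 exec 'JZ 5'. After: A=-1 B=3 C=0 D=0 ZF=0 PC=4
Step 5: PC=4 exec 'MUL A, 4'. After: A=-4 B=3 C=0 D=0 ZF=0 PC=5
Step 6: PC=5 exec 'ADD D, 2'. After: A=-4 B=3 C=0 D=2 ZF=0 PC=6
Step 7: PC=6 exec 'ADD D, 5'. After: A=-4 B=3 C=0 D=7 ZF=0 PC=7
Step 8: PC=7 exec 'ADD A, 4'. After: A=0 B=3 C=0 D=7 ZF=1 PC=8
Step 9: PC=8 exec 'ADD A, 4'. After: A=4 B=3 C=0 D=7 ZF=0 PC=9
First time PC=9: D=7

7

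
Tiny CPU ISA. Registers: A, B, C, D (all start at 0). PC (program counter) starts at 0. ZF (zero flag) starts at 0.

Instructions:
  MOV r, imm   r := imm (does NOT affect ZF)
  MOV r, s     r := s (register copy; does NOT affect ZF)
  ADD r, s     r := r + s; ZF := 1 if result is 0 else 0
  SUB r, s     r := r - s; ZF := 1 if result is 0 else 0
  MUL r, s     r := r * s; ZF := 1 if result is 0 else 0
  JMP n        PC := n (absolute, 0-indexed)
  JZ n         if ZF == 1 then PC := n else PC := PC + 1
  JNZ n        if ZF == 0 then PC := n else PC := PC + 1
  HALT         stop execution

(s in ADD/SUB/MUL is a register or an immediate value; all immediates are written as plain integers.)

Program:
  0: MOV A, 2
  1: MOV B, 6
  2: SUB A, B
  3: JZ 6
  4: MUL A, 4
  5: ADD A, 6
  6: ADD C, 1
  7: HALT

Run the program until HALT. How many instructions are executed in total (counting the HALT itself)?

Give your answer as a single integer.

Answer: 8

Derivation:
Step 1: PC=0 exec 'MOV A, 2'. After: A=2 B=0 C=0 D=0 ZF=0 PC=1
Step 2: PC=1 exec 'MOV B, 6'. After: A=2 B=6 C=0 D=0 ZF=0 PC=2
Step 3: PC=2 exec 'SUB A, B'. After: A=-4 B=6 C=0 D=0 ZF=0 PC=3
Step 4: PC=3 exec 'JZ 6'. After: A=-4 B=6 C=0 D=0 ZF=0 PC=4
Step 5: PC=4 exec 'MUL A, 4'. After: A=-16 B=6 C=0 D=0 ZF=0 PC=5
Step 6: PC=5 exec 'ADD A, 6'. After: A=-10 B=6 C=0 D=0 ZF=0 PC=6
Step 7: PC=6 exec 'ADD C, 1'. After: A=-10 B=6 C=1 D=0 ZF=0 PC=7
Step 8: PC=7 exec 'HALT'. After: A=-10 B=6 C=1 D=0 ZF=0 PC=7 HALTED
Total instructions executed: 8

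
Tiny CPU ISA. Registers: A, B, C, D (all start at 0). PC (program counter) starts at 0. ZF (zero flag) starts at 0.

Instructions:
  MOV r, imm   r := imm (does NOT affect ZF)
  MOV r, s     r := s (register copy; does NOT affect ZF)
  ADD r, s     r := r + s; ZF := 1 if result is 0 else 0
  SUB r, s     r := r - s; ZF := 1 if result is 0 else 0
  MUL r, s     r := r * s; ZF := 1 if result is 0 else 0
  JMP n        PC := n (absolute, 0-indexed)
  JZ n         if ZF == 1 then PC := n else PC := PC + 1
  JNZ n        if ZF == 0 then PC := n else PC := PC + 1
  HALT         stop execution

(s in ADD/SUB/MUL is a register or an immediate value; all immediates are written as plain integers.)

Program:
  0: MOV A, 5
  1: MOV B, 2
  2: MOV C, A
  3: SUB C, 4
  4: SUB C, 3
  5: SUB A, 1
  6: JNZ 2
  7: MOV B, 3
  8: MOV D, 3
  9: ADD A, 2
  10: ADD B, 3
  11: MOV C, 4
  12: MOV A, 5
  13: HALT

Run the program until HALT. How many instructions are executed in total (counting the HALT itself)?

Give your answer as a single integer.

Answer: 34

Derivation:
Step 1: PC=0 exec 'MOV A, 5'. After: A=5 B=0 C=0 D=0 ZF=0 PC=1
Step 2: PC=1 exec 'MOV B, 2'. After: A=5 B=2 C=0 D=0 ZF=0 PC=2
Step 3: PC=2 exec 'MOV C, A'. After: A=5 B=2 C=5 D=0 ZF=0 PC=3
Step 4: PC=3 exec 'SUB C, 4'. After: A=5 B=2 C=1 D=0 ZF=0 PC=4
Step 5: PC=4 exec 'SUB C, 3'. After: A=5 B=2 C=-2 D=0 ZF=0 PC=5
Step 6: PC=5 exec 'SUB A, 1'. After: A=4 B=2 C=-2 D=0 ZF=0 PC=6
Step 7: PC=6 exec 'JNZ 2'. After: A=4 B=2 C=-2 D=0 ZF=0 PC=2
Step 8: PC=2 exec 'MOV C, A'. After: A=4 B=2 C=4 D=0 ZF=0 PC=3
Step 9: PC=3 exec 'SUB C, 4'. After: A=4 B=2 C=0 D=0 ZF=1 PC=4
Step 10: PC=4 exec 'SUB C, 3'. After: A=4 B=2 C=-3 D=0 ZF=0 PC=5
Step 11: PC=5 exec 'SUB A, 1'. After: A=3 B=2 C=-3 D=0 ZF=0 PC=6
Step 12: PC=6 exec 'JNZ 2'. After: A=3 B=2 C=-3 D=0 ZF=0 PC=2
Step 13: PC=2 exec 'MOV C, A'. After: A=3 B=2 C=3 D=0 ZF=0 PC=3
Step 14: PC=3 exec 'SUB C, 4'. After: A=3 B=2 C=-1 D=0 ZF=0 PC=4
Step 15: PC=4 exec 'SUB C, 3'. After: A=3 B=2 C=-4 D=0 ZF=0 PC=5
Step 16: PC=5 exec 'SUB A, 1'. After: A=2 B=2 C=-4 D=0 ZF=0 PC=6
Step 17: PC=6 exec 'JNZ 2'. After: A=2 B=2 C=-4 D=0 ZF=0 PC=2
Step 18: PC=2 exec 'MOV C, A'. After: A=2 B=2 C=2 D=0 ZF=0 PC=3
Step 19: PC=3 exec 'SUB C, 4'. After: A=2 B=2 C=-2 D=0 ZF=0 PC=4
Step 20: PC=4 exec 'SUB C, 3'. After: A=2 B=2 C=-5 D=0 ZF=0 PC=5
Step 21: PC=5 exec 'SUB A, 1'. After: A=1 B=2 C=-5 D=0 ZF=0 PC=6
Step 22: PC=6 exec 'JNZ 2'. After: A=1 B=2 C=-5 D=0 ZF=0 PC=2
Step 23: PC=2 exec 'MOV C, A'. After: A=1 B=2 C=1 D=0 ZF=0 PC=3
Step 24: PC=3 exec 'SUB C, 4'. After: A=1 B=2 C=-3 D=0 ZF=0 PC=4
Step 25: PC=4 exec 'SUB C, 3'. After: A=1 B=2 C=-6 D=0 ZF=0 PC=5
Step 26: PC=5 exec 'SUB A, 1'. After: A=0 B=2 C=-6 D=0 ZF=1 PC=6
Step 27: PC=6 exec 'JNZ 2'. After: A=0 B=2 C=-6 D=0 ZF=1 PC=7
Step 28: PC=7 exec 'MOV B, 3'. After: A=0 B=3 C=-6 D=0 ZF=1 PC=8
Step 29: PC=8 exec 'MOV D, 3'. After: A=0 B=3 C=-6 D=3 ZF=1 PC=9
Step 30: PC=9 exec 'ADD A, 2'. After: A=2 B=3 C=-6 D=3 ZF=0 PC=10
Step 31: PC=10 exec 'ADD B, 3'. After: A=2 B=6 C=-6 D=3 ZF=0 PC=11
Step 32: PC=11 exec 'MOV C, 4'. After: A=2 B=6 C=4 D=3 ZF=0 PC=12
Step 33: PC=12 exec 'MOV A, 5'. After: A=5 B=6 C=4 D=3 ZF=0 PC=13
Step 34: PC=13 exec 'HALT'. After: A=5 B=6 C=4 D=3 ZF=0 PC=13 HALTED
Total instructions executed: 34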